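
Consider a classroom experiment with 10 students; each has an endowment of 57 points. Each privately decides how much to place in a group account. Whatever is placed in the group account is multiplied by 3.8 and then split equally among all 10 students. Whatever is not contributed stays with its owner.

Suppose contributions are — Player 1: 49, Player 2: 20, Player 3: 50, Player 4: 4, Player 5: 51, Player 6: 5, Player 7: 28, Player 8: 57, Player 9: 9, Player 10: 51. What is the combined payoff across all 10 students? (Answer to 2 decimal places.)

1477.20 points

Total contributed: 49 + 20 + 50 + 4 + 51 + 5 + 28 + 57 + 9 + 51 = 324; total kept: 10 × 57 − 324 = 246.
The group account pays out 3.8 × 324 = 1231.20 in aggregate.
Group total = 246 + 1231.20 = 1477.20.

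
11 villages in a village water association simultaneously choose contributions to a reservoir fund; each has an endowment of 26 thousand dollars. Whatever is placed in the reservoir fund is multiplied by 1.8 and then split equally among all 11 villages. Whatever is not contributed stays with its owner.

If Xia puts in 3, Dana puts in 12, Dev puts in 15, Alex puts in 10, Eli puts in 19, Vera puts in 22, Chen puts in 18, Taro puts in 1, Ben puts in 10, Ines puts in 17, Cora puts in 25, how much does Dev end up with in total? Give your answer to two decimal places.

Total contributed: 3 + 12 + 15 + 10 + 19 + 22 + 18 + 1 + 10 + 17 + 25 = 152.
Each receives 1.8 × 152 / 11 = 24.87 from the reservoir fund.
Dev keeps 26 − 15 = 11, so Dev's payoff is 11 + 24.87 = 35.87.

35.87 thousand dollars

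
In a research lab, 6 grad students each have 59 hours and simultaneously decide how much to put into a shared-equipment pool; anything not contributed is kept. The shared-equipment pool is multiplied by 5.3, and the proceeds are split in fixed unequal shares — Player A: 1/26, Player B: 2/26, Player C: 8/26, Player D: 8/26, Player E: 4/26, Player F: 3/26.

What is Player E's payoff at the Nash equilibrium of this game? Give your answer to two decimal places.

155.22 hours

For player j, contributing a unit is worthwhile iff 5.3 × (j's share) ≥ 1, i.e. iff j's share is at least 0.1887.
Player C and Player D clear that bar, contributing 59 each; the remaining 4 contribute 0. Total contributed: 118.
Player E keeps 59 and receives 5.3 × 118 × 4/26 = 96.22 from the shared-equipment pool, for a payoff of 155.22.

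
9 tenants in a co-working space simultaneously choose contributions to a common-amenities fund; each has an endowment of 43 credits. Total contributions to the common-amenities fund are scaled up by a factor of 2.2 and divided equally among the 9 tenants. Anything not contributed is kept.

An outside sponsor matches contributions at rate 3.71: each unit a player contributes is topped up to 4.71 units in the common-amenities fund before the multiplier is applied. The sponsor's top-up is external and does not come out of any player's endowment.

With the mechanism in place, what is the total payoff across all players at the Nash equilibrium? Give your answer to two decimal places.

4010.09 credits

With the mechanism, a contributed unit returns 2.2 × 4.71 / 9 = 1.1513 per unit of net cost to the contributor — now above 1 — so contributing fully is weakly dominant for every player.
So the Nash equilibrium is full contribution by all 9; the group earns 2.2 × 4.71 × 387 = 4010.09.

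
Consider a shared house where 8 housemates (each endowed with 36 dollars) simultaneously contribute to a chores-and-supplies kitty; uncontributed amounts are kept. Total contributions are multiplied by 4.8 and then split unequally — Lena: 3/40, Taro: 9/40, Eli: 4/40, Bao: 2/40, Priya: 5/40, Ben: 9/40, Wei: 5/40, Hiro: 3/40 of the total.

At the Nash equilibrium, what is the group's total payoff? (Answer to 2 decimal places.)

For player j, contributing a unit is worthwhile iff 4.8 × (j's share) ≥ 1, i.e. iff j's share is at least 0.2083.
The shares above 0.2083 belong to Taro and Ben, contributing 36 each; the remaining 6 contribute 0. Total contributed: 72.
The chores-and-supplies kitty pays out 4.8 × 72 = 345.60 in total (split across the unequal shares, but the aggregate is all that matters for the group sum).
The 6 free-riders keep 36 each, adding 216. Group total = 216 + 345.60 = 561.60.

561.60 dollars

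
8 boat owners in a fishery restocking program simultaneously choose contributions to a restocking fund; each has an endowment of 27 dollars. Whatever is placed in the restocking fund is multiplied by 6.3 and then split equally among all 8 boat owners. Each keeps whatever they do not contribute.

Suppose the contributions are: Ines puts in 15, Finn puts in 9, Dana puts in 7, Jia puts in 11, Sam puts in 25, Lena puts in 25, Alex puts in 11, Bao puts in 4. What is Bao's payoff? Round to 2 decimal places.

Total contributed: 15 + 9 + 7 + 11 + 25 + 25 + 11 + 4 = 107.
Each receives 6.3 × 107 / 8 = 84.26 from the restocking fund.
Bao keeps 27 − 4 = 23, so Bao's payoff is 23 + 84.26 = 107.26.

107.26 dollars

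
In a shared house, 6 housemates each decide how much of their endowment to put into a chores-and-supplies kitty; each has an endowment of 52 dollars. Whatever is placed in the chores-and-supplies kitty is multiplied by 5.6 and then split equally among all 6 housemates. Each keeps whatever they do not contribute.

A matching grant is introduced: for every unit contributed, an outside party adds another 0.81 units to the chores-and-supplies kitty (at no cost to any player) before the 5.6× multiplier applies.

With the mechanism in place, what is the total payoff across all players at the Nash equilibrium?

The effective private return per unit is now 5.6 × 1.81 / 6 = 1.6893 > 1, so every player's dominant strategy flips to full contribution.
At the Nash equilibrium everyone contributes 52. Group total payoff = 5.6 × 1.81 × 312 = 3162.43.

3162.43 dollars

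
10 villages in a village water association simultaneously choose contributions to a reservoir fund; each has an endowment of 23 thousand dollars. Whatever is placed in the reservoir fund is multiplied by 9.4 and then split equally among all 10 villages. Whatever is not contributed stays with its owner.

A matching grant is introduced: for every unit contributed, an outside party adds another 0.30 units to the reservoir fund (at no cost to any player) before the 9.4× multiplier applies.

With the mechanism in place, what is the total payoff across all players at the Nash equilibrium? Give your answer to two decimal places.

2810.60 thousand dollars

With the mechanism, a contributed unit returns 9.4 × 1.30 / 10 = 1.2220 per unit of net cost to the contributor — now above 1 — so contributing fully is weakly dominant for every player.
At the Nash equilibrium everyone contributes 23. Group total payoff = 9.4 × 1.30 × 230 = 2810.60.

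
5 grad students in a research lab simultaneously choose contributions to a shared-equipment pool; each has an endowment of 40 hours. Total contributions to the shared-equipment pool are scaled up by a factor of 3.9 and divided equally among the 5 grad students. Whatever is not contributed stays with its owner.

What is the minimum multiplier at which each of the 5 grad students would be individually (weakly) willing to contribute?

A contributed unit returns (multiplier)/5 to its contributor.
This reaches 1 exactly when the multiplier is 5.

5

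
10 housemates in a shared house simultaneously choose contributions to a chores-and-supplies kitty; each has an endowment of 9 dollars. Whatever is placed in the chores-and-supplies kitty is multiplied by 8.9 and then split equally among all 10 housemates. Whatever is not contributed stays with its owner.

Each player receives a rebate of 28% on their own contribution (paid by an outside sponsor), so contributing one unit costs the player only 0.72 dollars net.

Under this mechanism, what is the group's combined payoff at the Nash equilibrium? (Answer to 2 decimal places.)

826.20 dollars

With the mechanism, a contributed unit returns (8.9/10) / 0.72 = 1.2361 per unit of net cost to the contributor — now above 1 — so contributing fully is weakly dominant for every player.
At the Nash equilibrium everyone contributes 9. Group total payoff = 10 × (9 × 0.28 + 8.9 × 9) = 826.20.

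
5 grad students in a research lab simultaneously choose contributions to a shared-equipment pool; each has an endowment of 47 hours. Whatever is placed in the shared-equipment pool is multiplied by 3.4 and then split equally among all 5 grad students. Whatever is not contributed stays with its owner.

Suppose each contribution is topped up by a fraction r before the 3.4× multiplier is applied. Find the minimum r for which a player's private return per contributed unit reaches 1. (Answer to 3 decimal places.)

With matching at rate r, one contributed unit becomes (1 + r) in the shared-equipment pool and returns 3.4 × (1 + r) / 5 to the contributor.
Setting this equal to 1: 1 + r = 5/3.4 = 1.4706.
So the minimum matching rate is r = 1.4706 − 1 = 0.471.

0.471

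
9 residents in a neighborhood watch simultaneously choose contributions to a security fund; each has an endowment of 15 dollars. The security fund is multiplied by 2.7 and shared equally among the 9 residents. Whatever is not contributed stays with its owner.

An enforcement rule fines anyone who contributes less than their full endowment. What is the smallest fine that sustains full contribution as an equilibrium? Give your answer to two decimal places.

Given the others contribute fully, the best deviation is to contribute 0 (any partial contribution still incurs the fine and gives up units whose private return 0.3000 is below 1).
Deviating from 15 to 0 saves 15 dollars but forfeits the deviator's share of the drop in the security fund: 2.7/9 × 15 = 4.50.
So the deviation gain is 15 − 4.50 = 10.50, and the fine must be at least 10.50 dollars to wipe it out.

10.50 dollars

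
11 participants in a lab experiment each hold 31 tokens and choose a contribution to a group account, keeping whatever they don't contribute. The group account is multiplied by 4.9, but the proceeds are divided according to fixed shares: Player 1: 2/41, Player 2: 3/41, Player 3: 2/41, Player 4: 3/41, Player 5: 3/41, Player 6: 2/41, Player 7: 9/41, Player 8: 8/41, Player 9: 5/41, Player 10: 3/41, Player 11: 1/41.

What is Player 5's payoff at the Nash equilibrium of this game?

A player with share s gets back 4.9·s per unit contributed, so full contribution is dominant for anyone with s > 1/4.9 = 0.2041 and zero contribution is dominant for anyone below.
Only Player 7 (9/41) clears that bar, contributing 31; the remaining 10 contribute 0. Total contributed: 31.
Player 5 keeps 31 and receives 4.9 × 31 × 3/41 = 11.11 from the group account, for a payoff of 42.11.

42.11 tokens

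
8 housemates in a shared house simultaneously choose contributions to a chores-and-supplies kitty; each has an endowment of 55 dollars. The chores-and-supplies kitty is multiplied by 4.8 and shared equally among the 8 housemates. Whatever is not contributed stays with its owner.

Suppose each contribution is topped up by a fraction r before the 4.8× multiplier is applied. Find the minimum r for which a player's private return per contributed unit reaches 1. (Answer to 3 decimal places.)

With matching at rate r, one contributed unit becomes (1 + r) in the chores-and-supplies kitty and returns 4.8 × (1 + r) / 8 to the contributor.
Setting this equal to 1: 1 + r = 8/4.8 = 1.6667.
So the minimum matching rate is r = 1.6667 − 1 = 0.667.

0.667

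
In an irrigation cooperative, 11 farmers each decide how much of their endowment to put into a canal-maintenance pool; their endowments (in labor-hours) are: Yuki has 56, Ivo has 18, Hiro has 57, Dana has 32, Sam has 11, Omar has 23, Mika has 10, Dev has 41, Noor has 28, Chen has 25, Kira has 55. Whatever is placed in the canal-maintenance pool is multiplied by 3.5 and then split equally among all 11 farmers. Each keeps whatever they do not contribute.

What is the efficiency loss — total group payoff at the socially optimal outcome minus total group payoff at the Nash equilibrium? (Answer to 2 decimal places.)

The private return per contributed unit is 3.5/11 = 0.3182 < 1 for every player regardless of endowment, so the Nash equilibrium is zero contribution and the group total is Σ E_j = 56 + 18 + 57 + 32 + 11 + 23 + 10 + 41 + 28 + 25 + 55 = 356.
Each contributed unit returns 3.500 to the group, so the social optimum is full contribution by everyone: group total = 3.500 × 356 = 1246.00.
Efficiency loss = (3.500 − 1) × 356 = 890.00.

890.00 labor-hours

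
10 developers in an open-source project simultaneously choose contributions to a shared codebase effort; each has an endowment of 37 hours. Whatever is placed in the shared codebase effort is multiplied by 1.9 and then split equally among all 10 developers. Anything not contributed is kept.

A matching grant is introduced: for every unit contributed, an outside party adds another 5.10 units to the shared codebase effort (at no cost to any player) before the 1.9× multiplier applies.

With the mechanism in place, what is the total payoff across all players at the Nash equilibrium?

With the mechanism, a contributed unit returns 1.9 × 6.10 / 10 = 1.1590 per unit of net cost to the contributor — now above 1 — so contributing fully is weakly dominant for every player.
At the Nash equilibrium everyone contributes 37. Group total payoff = 1.9 × 6.10 × 370 = 4288.30.

4288.30 hours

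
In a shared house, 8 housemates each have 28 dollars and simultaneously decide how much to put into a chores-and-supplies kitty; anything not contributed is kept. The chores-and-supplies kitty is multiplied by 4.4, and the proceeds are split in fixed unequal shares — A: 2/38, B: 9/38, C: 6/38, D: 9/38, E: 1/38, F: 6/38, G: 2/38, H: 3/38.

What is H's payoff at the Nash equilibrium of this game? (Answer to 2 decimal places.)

For player j, contributing a unit is worthwhile iff 4.4 × (j's share) ≥ 1, i.e. iff j's share is at least 0.2273.
B and D clear that bar, contributing 28 each; the remaining 6 contribute 0. Total contributed: 56.
H keeps 28 and receives 4.4 × 56 × 3/38 = 19.45 from the chores-and-supplies kitty, for a payoff of 47.45.

47.45 dollars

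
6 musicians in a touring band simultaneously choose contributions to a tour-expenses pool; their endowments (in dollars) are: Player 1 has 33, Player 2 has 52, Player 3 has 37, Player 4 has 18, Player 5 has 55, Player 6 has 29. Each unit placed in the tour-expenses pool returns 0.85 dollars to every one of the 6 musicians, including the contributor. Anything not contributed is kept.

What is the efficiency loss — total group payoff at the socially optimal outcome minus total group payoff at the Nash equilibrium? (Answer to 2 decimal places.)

918.40 dollars

The private return per contributed unit is 0.85 < 1 for everyone, so the Nash equilibrium is zero contribution and the group total is Σ E_j = 33 + 52 + 37 + 18 + 55 + 29 = 224.
Each contributed unit returns 5.100 to the group, so the social optimum is full contribution by everyone: group total = 5.100 × 224 = 1142.40.
Efficiency loss = (5.100 − 1) × 224 = 918.40.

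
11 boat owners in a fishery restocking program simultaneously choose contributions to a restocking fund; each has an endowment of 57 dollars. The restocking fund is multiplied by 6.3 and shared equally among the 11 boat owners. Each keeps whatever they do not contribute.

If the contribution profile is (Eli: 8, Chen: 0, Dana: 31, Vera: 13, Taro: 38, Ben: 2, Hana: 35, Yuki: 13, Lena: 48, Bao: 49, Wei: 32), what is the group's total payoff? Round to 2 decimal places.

2052.70 dollars

Total contributed: 8 + 0 + 31 + 13 + 38 + 2 + 35 + 13 + 48 + 49 + 32 = 269; total kept: 11 × 57 − 269 = 358.
The restocking fund pays out 6.3 × 269 = 1694.70 in aggregate.
Group total = 358 + 1694.70 = 2052.70.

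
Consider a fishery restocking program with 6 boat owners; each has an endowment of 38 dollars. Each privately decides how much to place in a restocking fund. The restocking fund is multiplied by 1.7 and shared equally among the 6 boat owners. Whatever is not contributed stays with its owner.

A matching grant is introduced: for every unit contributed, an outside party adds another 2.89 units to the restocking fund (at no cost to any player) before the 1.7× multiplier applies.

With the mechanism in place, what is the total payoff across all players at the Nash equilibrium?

The effective private return per unit is now 1.7 × 3.89 / 6 = 1.1022 > 1, so every player's dominant strategy flips to full contribution.
So the Nash equilibrium is full contribution by all 6; the group earns 1.7 × 3.89 × 228 = 1507.76.

1507.76 dollars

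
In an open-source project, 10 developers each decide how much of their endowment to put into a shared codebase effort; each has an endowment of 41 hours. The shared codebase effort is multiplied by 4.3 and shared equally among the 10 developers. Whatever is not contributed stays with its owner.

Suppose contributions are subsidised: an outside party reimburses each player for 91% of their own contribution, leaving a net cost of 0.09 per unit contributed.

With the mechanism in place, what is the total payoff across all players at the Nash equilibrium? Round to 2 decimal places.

2136.10 hours

With the mechanism, a contributed unit returns (4.3/10) / 0.09 = 4.7778 per unit of net cost to the contributor — now above 1 — so contributing fully is weakly dominant for every player.
At the Nash equilibrium everyone contributes 41. Group total payoff = 10 × (41 × 0.91 + 4.3 × 41) = 2136.10.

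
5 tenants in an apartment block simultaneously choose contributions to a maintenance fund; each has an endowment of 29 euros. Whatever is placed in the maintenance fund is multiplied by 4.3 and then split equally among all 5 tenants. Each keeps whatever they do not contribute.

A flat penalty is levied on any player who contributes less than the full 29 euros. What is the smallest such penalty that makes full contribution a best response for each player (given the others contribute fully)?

Given the others contribute fully, the best deviation is to contribute 0 (any partial contribution still incurs the fine and gives up units whose private return 0.8600 is below 1).
Deviating from 29 to 0 saves 29 euros but forfeits the deviator's share of the drop in the maintenance fund: 4.3/5 × 29 = 24.94.
So the deviation gain is 29 − 24.94 = 4.06, and the fine must be at least 4.06 euros to wipe it out.

4.06 euros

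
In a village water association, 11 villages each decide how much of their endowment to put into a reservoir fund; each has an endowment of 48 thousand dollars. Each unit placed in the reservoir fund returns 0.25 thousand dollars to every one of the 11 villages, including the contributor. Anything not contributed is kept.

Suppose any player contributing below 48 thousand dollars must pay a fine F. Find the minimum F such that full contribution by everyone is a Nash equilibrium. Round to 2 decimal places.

Given the others contribute fully, the best deviation is to contribute 0 (any partial contribution still incurs the fine and gives up units whose private return 0.25 is below 1).
Deviating from 48 to 0 saves 48 thousand dollars but forfeits the deviator's share of the drop in the reservoir fund: 0.25 × 48 = 12.00.
So the deviation gain is 48 − 12.00 = 36.00, and the fine must be at least 36.00 thousand dollars to wipe it out.

36.00 thousand dollars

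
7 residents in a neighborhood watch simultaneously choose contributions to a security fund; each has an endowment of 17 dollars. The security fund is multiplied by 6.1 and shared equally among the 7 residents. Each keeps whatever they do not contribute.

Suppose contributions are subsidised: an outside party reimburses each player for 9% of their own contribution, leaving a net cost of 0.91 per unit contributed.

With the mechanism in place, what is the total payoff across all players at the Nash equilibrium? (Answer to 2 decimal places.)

119.00 dollars

The effective private return is (6.1/7) / 0.91 = 0.9576, which is still under 1, so the mechanism doesn't change anyone's dominant strategy: zero contribution.
At the Nash equilibrium no one contributes; group total payoff = 7 × 17 = 119.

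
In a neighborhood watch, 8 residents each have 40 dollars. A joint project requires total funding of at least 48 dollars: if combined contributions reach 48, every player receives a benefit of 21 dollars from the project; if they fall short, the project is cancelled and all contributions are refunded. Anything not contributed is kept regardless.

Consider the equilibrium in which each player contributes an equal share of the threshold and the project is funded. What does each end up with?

55 dollars

Equal share of the threshold: 48/8 = 6.
At this profile no one gains by cutting their contribution: any cut drops the total below 48, the project is cancelled, contributions are refunded, and the deviator ends with 40, which is less than 40 − 6 + 21 = 55. Contributing more than 6 just wastes the excess. So contributing exactly 6 is a best response.
Each player's payoff: 40 − 6 + 21 = 55.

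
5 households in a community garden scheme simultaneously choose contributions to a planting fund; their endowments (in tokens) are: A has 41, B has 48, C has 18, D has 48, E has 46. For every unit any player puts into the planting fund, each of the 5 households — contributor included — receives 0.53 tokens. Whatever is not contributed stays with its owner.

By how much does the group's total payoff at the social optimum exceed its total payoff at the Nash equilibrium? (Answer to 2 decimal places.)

331.65 tokens

The private return per contributed unit is 0.53 < 1 for everyone, so the Nash equilibrium is zero contribution and the group total is Σ E_j = 41 + 48 + 18 + 48 + 46 = 201.
Each contributed unit returns 2.650 to the group, so the social optimum is full contribution by everyone: group total = 2.650 × 201 = 532.65.
Efficiency loss = (2.650 − 1) × 201 = 331.65.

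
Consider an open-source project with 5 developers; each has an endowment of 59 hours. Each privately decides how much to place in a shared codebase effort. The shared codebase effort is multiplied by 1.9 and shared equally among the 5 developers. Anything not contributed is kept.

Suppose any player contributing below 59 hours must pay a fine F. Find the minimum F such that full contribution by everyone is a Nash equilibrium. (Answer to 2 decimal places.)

Given the others contribute fully, the best deviation is to contribute 0 (any partial contribution still incurs the fine and gives up units whose private return 0.3800 is below 1).
Deviating from 59 to 0 saves 59 hours but forfeits the deviator's share of the drop in the shared codebase effort: 1.9/5 × 59 = 22.42.
So the deviation gain is 59 − 22.42 = 36.58, and the fine must be at least 36.58 hours to wipe it out.

36.58 hours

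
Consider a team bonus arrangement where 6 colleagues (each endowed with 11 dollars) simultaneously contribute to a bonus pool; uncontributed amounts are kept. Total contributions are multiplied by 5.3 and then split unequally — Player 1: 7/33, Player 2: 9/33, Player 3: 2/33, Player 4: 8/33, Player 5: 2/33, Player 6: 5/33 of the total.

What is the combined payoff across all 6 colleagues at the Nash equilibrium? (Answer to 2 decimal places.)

207.90 dollars

Each unit j contributes comes back to j as 5.3 × (j's share), so j prefers to contribute only if that share exceeds 1/5.3 = 0.1887; otherwise keeping the unit dominates.
The shares above 0.1887 belong to Player 1, Player 2 and Player 4, contributing 11 each; the remaining 3 contribute 0. Total contributed: 33.
The bonus pool pays out 5.3 × 33 = 174.90 in total (split across the unequal shares, but the aggregate is all that matters for the group sum).
The 3 free-riders keep 11 each, adding 33. Group total = 33 + 174.90 = 207.90.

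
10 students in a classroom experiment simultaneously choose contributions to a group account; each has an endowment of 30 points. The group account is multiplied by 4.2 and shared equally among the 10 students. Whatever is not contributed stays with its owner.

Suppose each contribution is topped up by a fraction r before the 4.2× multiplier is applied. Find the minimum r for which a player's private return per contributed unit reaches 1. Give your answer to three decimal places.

1.381

With matching at rate r, one contributed unit becomes (1 + r) in the group account and returns 4.2 × (1 + r) / 10 to the contributor.
Setting this equal to 1: 1 + r = 10/4.2 = 2.3810.
So the minimum matching rate is r = 2.3810 − 1 = 1.381.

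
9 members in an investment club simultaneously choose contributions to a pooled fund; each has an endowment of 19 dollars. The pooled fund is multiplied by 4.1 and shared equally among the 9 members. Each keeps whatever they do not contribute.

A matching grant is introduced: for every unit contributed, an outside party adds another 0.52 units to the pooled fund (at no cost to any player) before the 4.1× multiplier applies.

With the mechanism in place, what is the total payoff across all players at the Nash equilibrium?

The effective private return is 4.1 × 1.52 / 9 = 0.6924, which is still under 1, so the mechanism doesn't change anyone's dominant strategy: zero contribution.
Everyone keeps their endowment and the group total is 9 × 19 = 171.

171.00 dollars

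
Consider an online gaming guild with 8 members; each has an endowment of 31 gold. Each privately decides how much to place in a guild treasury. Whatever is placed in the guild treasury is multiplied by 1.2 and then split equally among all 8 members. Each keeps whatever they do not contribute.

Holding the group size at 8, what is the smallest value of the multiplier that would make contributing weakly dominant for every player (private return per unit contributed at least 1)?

8

A contributed unit returns (multiplier)/8 to its contributor.
This reaches 1 exactly when the multiplier is 8.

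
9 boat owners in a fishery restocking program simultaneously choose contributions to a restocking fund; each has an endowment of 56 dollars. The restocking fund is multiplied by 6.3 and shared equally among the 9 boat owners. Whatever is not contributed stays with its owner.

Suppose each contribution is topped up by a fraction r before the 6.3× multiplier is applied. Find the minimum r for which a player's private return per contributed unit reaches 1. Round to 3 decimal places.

With matching at rate r, one contributed unit becomes (1 + r) in the restocking fund and returns 6.3 × (1 + r) / 9 to the contributor.
Setting this equal to 1: 1 + r = 9/6.3 = 1.4286.
So the minimum matching rate is r = 1.4286 − 1 = 0.429.

0.429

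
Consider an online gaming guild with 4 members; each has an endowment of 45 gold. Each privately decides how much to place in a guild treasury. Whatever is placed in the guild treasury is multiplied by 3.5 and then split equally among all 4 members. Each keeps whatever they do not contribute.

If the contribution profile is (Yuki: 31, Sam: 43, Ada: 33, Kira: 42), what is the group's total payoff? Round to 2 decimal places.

552.50 gold

Total contributed: 31 + 43 + 33 + 42 = 149; total kept: 4 × 45 − 149 = 31.
The guild treasury pays out 3.5 × 149 = 521.50 in aggregate.
Group total = 31 + 521.50 = 552.50.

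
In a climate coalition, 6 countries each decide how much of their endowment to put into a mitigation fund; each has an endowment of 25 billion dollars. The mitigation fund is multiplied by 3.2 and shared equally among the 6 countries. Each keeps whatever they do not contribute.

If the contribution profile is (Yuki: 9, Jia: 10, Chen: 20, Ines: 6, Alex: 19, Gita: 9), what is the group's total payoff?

Total contributed: 9 + 10 + 20 + 6 + 19 + 9 = 73; total kept: 6 × 25 − 73 = 77.
The mitigation fund pays out 3.2 × 73 = 233.60 in aggregate.
Group total = 77 + 233.60 = 310.60.

310.60 billion dollars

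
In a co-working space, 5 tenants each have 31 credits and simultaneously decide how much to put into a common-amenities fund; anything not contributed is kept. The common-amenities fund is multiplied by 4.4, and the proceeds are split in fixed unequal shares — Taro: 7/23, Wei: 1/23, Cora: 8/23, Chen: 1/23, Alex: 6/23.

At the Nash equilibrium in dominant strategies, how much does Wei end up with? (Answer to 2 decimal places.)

For player j, contributing a unit is worthwhile iff 4.4 × (j's share) ≥ 1, i.e. iff j's share is at least 0.2273.
Taro, Cora and Alex clear that bar, contributing 31 each; the remaining 2 contribute 0. Total contributed: 93.
Wei keeps 31 and receives 4.4 × 93 × 1/23 = 17.79 from the common-amenities fund, for a payoff of 48.79.

48.79 credits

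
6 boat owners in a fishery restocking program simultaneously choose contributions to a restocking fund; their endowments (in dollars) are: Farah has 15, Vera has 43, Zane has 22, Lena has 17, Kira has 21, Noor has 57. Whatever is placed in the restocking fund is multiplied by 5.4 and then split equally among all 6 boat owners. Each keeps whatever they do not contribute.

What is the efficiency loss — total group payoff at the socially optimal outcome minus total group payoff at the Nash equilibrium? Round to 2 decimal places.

770.00 dollars

The private return per contributed unit is 5.4/6 = 0.9000 < 1 for every player regardless of endowment, so the Nash equilibrium is zero contribution and the group total is Σ E_j = 15 + 43 + 22 + 17 + 21 + 57 = 175.
Each contributed unit returns 5.400 to the group, so the social optimum is full contribution by everyone: group total = 5.400 × 175 = 945.00.
Efficiency loss = (5.400 − 1) × 175 = 770.00.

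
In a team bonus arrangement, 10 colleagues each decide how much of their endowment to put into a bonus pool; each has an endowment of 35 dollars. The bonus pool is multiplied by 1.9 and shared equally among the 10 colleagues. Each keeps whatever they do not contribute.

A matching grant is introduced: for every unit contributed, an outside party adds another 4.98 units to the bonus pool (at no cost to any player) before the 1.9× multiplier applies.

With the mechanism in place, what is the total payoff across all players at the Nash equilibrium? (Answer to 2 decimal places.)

The effective private return per unit is now 1.9 × 5.98 / 10 = 1.1362 > 1, so every player's dominant strategy flips to full contribution.
So the Nash equilibrium is full contribution by all 10; the group earns 1.9 × 5.98 × 350 = 3976.70.

3976.70 dollars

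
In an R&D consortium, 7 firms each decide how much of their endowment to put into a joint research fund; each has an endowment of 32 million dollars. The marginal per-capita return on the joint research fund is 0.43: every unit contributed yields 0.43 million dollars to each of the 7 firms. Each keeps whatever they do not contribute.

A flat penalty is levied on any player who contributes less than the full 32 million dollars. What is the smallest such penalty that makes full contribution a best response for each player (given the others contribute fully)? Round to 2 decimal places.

Given the others contribute fully, the best deviation is to contribute 0 (any partial contribution still incurs the fine and gives up units whose private return 0.43 is below 1).
Deviating from 32 to 0 saves 32 million dollars but forfeits the deviator's share of the drop in the joint research fund: 0.43 × 32 = 13.76.
So the deviation gain is 32 − 13.76 = 18.24, and the fine must be at least 18.24 million dollars to wipe it out.

18.24 million dollars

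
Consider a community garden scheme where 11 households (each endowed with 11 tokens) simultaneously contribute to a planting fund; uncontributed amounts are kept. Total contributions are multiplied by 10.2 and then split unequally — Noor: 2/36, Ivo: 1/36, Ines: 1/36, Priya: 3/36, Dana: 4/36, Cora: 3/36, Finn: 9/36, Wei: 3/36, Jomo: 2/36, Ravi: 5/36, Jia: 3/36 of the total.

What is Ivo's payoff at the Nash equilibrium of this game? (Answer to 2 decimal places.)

Each unit j contributes comes back to j as 10.2 × (j's share), so j prefers to contribute only if that share exceeds 1/10.2 = 0.0980; otherwise keeping the unit dominates.
Dana, Finn and Ravi clear that bar, contributing 11 each; the remaining 8 contribute 0. Total contributed: 33.
Ivo keeps 11 and receives 10.2 × 33 × 1/36 = 9.35 from the planting fund, for a payoff of 20.35.

20.35 tokens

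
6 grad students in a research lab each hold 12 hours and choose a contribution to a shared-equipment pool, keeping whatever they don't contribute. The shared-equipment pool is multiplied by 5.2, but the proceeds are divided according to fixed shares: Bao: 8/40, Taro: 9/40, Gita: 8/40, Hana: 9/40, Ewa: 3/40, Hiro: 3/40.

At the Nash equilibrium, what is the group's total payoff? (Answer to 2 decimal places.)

Each unit j contributes comes back to j as 5.2 × (j's share), so j prefers to contribute only if that share exceeds 1/5.2 = 0.1923; otherwise keeping the unit dominates.
Bao, Taro, Gita and Hana are above the threshold, contributing 12 each; the remaining 2 contribute 0. Total contributed: 48.
The shared-equipment pool pays out 5.2 × 48 = 249.60 in total (split across the unequal shares, but the aggregate is all that matters for the group sum).
The 2 free-riders keep 12 each, adding 24. Group total = 24 + 249.60 = 273.60.

273.60 hours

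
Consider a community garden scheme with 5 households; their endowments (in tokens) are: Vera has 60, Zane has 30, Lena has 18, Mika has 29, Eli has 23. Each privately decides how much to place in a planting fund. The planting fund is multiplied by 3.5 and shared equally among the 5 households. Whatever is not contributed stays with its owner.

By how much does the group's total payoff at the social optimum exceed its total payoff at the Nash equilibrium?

The private return per contributed unit is 3.5/5 = 0.7000 < 1 for every player regardless of endowment, so the Nash equilibrium is zero contribution and the group total is Σ E_j = 60 + 30 + 18 + 29 + 23 = 160.
Each contributed unit returns 3.500 to the group, so the social optimum is full contribution by everyone: group total = 3.500 × 160 = 560.00.
Efficiency loss = (3.500 − 1) × 160 = 400.00.

400.00 tokens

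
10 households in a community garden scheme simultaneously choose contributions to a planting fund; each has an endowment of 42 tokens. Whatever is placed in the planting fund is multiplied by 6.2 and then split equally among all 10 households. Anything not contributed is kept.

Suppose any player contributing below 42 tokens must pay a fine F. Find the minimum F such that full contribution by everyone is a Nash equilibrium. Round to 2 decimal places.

Given the others contribute fully, the best deviation is to contribute 0 (any partial contribution still incurs the fine and gives up units whose private return 0.6200 is below 1).
Deviating from 42 to 0 saves 42 tokens but forfeits the deviator's share of the drop in the planting fund: 6.2/10 × 42 = 26.04.
So the deviation gain is 42 − 26.04 = 15.96, and the fine must be at least 15.96 tokens to wipe it out.

15.96 tokens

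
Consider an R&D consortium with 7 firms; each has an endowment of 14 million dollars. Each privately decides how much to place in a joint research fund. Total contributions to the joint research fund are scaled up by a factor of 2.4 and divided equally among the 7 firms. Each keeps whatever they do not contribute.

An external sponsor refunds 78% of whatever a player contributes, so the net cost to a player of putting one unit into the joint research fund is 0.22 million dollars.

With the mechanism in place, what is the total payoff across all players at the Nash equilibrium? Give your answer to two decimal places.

With the mechanism, a contributed unit returns (2.4/7) / 0.22 = 1.5584 per unit of net cost to the contributor — now above 1 — so contributing fully is weakly dominant for every player.
At the Nash equilibrium everyone contributes 14. Group total payoff = 7 × (14 × 0.78 + 2.4 × 14) = 311.64.

311.64 million dollars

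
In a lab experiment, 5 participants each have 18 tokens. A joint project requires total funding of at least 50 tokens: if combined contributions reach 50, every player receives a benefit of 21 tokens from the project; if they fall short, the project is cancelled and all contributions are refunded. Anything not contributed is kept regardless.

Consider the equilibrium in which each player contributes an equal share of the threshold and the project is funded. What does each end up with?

Equal share of the threshold: 50/5 = 10.
At this profile no one gains by cutting their contribution: any cut drops the total below 50, the project is cancelled, contributions are refunded, and the deviator ends with 18, which is less than 18 − 10 + 21 = 29. Contributing more than 10 just wastes the excess. So contributing exactly 10 is a best response.
Each player's payoff: 18 − 10 + 21 = 29.

29 tokens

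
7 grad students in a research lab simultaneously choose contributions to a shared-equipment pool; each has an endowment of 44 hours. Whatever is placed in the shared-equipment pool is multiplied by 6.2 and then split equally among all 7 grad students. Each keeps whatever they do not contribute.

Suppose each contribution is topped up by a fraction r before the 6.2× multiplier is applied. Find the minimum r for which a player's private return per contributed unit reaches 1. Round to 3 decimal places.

0.129

With matching at rate r, one contributed unit becomes (1 + r) in the shared-equipment pool and returns 6.2 × (1 + r) / 7 to the contributor.
Setting this equal to 1: 1 + r = 7/6.2 = 1.1290.
So the minimum matching rate is r = 1.1290 − 1 = 0.129.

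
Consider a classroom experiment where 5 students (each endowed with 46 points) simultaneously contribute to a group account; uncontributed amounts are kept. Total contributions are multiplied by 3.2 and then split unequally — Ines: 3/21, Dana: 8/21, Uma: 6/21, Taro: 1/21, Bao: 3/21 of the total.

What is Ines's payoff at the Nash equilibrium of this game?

67.03 points

A player with share s gets back 3.2·s per unit contributed, so full contribution is dominant for anyone with s > 1/3.2 = 0.3125 and zero contribution is dominant for anyone below.
The only share above 0.3125 is Dana's 8/21, contributing 46; the remaining 4 contribute 0. Total contributed: 46.
Ines keeps 46 and receives 3.2 × 46 × 3/21 = 21.03 from the group account, for a payoff of 67.03.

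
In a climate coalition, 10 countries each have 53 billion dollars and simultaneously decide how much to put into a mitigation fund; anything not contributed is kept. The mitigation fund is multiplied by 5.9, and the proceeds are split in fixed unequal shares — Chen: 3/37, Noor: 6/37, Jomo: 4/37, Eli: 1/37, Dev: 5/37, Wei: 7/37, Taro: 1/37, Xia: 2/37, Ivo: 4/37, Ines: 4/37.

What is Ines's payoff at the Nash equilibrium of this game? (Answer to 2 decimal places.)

86.81 billion dollars

Player j's private return per contributed unit is 5.9 × (j's share). Contributing is weakly dominant for j when that share is at least 1/5.9 = 0.1695, and contributing 0 is dominant otherwise.
Only Wei (7/37) clears that bar, contributing 53; the remaining 9 contribute 0. Total contributed: 53.
Ines keeps 53 and receives 5.9 × 53 × 4/37 = 33.81 from the mitigation fund, for a payoff of 86.81.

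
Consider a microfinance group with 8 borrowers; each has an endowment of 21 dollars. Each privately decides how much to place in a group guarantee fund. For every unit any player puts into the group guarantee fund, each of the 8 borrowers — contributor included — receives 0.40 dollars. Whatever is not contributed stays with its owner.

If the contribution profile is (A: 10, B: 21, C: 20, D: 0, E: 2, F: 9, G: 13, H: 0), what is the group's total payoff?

333.00 dollars

Total contributed: 10 + 21 + 20 + 0 + 2 + 9 + 13 + 0 = 75; total kept: 8 × 21 − 75 = 93.
The group guarantee fund pays out 0.40 × 8 × 75 = 240.00 in aggregate.
Group total = 93 + 240.00 = 333.00.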